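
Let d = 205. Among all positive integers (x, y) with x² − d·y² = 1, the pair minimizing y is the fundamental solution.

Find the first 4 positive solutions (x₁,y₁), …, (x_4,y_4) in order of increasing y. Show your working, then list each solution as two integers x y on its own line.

39689 2772
3150433441 220035816
250075105640009 17466002999676
19850461732342200961 1386416385888245712

√205 = [14; 3,6,1,4,1,6,3,28, …], period ℓ=8 (even) → k=7
k=0  a_k=14  p_k/q_k = 14/1
k=1  a_k=3  p_k/q_k = 43/3
…
k=5  a_k=1  p_k/q_k = 1847/129
k=6  a_k=6  p_k/q_k = 12614/881
k=7  a_k=3  p_k/q_k = 39689/2772
→ (39689, 2772).  Check: 39689²=1575216721, 205·2772²=1575216720, difference 1.
k=2:  x_2 = 39689·39689+205·2772·2772 = 3150433441,  y_2 = 39689·2772+2772·39689 = 220035816
k=3:  x_3 = 39689·3150433441+205·2772·220035816 = 250075105640009,  y_3 = 39689·220035816+2772·3150433441 = 17466002999676
k=4:  x_4 = 39689·250075105640009+205·2772·17466002999676 = 19850461732342200961,  y_4 = 39689·17466002999676+2772·250075105640009 = 1386416385888245712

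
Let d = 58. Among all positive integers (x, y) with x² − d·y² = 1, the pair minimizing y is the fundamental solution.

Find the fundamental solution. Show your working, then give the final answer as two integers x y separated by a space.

[7; 1,1,1,1,1,1,14] for √58; ℓ=7 ⇒ convergent index 13
step 0: (7, 1)  from 7·(1,0) + (0,1)
…
step 2: (15, 2)  from 1·(8,1) + (7,1)
…
step 4: (38, 5)  from 1·(23,3) + (15,2)
…
step 6: (99, 13)  from 1·(61,8) + (38,5)
step 7: (1447, 190)  from 14·(99,13) + (61,8)
step 8: (1546, 203)  from 1·(1447,190) + (99,13)
…
step 10: (4539, 596)  from 1·(2993,393) + (1546,203)
step 11: (7532, 989)  from 1·(4539,596) + (2993,393)
step 12: (12071, 1585)  from 1·(7532,989) + (4539,596)
step 13: (19603, 2574)  from 1·(12071,1585) + (7532,989)
→ (19603, 2574).  Check: 19603²=384277609, 58·2574²=384277608, difference 1.

19603 2574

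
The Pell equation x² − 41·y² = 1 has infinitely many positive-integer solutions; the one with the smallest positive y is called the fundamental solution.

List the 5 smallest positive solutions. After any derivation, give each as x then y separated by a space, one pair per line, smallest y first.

√41 → a₀=6, period (2,2,12); ℓ=3 odd so k=5
k=0  a_k=6  p_k/q_k = 6/1
k=1  a_k=2  p_k/q_k = 13/2
…
k=4  a_k=2  p_k/q_k = 826/129
k=5  a_k=2  p_k/q_k = 2049/320
fundamental: x₁=2049, y₁=320  (since 4198401 − 41·102400 = 1)
(2049+320√41)^2 = 8396801 + 1311360√41
(2049+320√41)^3 = 34410088449 + 5373952960√41
(2049+320√41)^4 = 141012534067201 + 22022457918720√41
(2049+320√41)^5 = 577869330197301249 + 90248027176961600√41

2049 320
8396801 1311360
34410088449 5373952960
141012534067201 22022457918720
577869330197301249 90248027176961600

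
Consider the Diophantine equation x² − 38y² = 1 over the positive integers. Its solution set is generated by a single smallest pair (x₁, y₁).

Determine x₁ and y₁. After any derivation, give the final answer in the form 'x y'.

√38 → a₀=6, period (6,12); ℓ=2 even so k=1
a_0=6:  p_0=6·1+0=6,  q_0=6·0+1=1
a_1=6:  p_1=6·6+1=37,  q_1=6·1+0=6
fundamental: x₁=37, y₁=6  (since 1369 − 38·36 = 1)

37 6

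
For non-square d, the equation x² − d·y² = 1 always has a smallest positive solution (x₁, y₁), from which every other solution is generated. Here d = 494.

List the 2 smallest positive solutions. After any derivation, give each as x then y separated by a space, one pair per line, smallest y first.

√494 → a₀=22, period (4,2,2,1,2,1,2,2,4,44); ℓ=10 even so k=9
k=0  a_k=22  p_k/q_k = 22/1
…
k=2  a_k=2  p_k/q_k = 200/9
…
k=4  a_k=1  p_k/q_k = 689/31
k=5  a_k=2  p_k/q_k = 1867/84
k=6  a_k=1  p_k/q_k = 2556/115
k=7  a_k=2  p_k/q_k = 6979/314
k=8  a_k=2  p_k/q_k = 16514/743
k=9  a_k=4  p_k/q_k = 73035/3286
(x₁, y₁) = (73035, 3286);  73035² − 494·3286² = 1 ✓
n=2: (73035,3286)∘(73035,3286) = (73035·73035+494·3286·3286, 73035·3286+3286·73035) = (10668222449,479986020)

73035 3286
10668222449 479986020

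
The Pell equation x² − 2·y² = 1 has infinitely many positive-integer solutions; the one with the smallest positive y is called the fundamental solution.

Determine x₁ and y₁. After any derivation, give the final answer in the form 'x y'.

3 2

d=2: √d = [1; 2] (ℓ=1, odd), read p_1/q_1
a_0=1:  p_0=1·1+0=1,  q_0=1·0+1=1
a_1=2:  p_1=2·1+1=3,  q_1=2·1+0=2
(x₁, y₁) = (3, 2);  3² − 2·2² = 1 ✓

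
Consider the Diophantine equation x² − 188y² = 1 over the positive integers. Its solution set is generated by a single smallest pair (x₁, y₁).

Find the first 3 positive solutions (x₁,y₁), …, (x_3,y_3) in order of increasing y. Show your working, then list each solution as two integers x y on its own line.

4607 336
42448897 3095904
391124132351 28525659120

√188 → a₀=13, period (1,2,2,6,2,2,1,26); ℓ=8 even so k=7
a_0=13:  p_0=13·1+0=13,  q_0=13·0+1=1
a_1=1:  p_1=1·13+1=14,  q_1=1·1+0=1
a_2=2:  p_2=2·14+13=41,  q_2=2·1+1=3
a_3=2:  p_3=2·41+14=96,  q_3=2·3+1=7
a_4=6:  p_4=6·96+41=617,  q_4=6·7+3=45
…
a_6=2:  p_6=2·1330+617=3277,  q_6=2·97+45=239
a_7=1:  p_7=1·3277+1330=4607,  q_7=1·239+97=336
→ (4607, 336).  Check: 4607²=21224449, 188·336²=21224448, difference 1.
n=2: (4607,336)∘(4607,336) = (4607·4607+188·336·336, 4607·336+336·4607) = (42448897,3095904)
n=3: (42448897,3095904)∘(4607,336) = (4607·42448897+188·336·3095904, 4607·3095904+336·42448897) = (391124132351,28525659120)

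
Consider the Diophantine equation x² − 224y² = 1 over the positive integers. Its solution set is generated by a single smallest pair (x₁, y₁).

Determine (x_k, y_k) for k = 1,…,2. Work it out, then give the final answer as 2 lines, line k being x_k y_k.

√224 = [14; 1,28, …], period ℓ=2 (even) → k=1
k=0  a_k=14  p_k/q_k = 14/1
k=1  a_k=1  p_k/q_k = 15/1
→ (15, 1).  Check: 15²=225, 224·1²=224, difference 1.
(x_2, y_2) = (15·15 + 224·1·1, 15·1 + 1·15) = (449, 30)

15 1
449 30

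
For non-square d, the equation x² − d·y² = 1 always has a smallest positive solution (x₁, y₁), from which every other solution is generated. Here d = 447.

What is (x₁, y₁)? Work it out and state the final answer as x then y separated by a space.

[21; 7,42] for √447; ℓ=2 ⇒ convergent index 1
step 0: (21, 1)  from 21·(1,0) + (0,1)
step 1: (148, 7)  from 7·(21,1) + (1,0)
→ (148, 7).  Check: 148²=21904, 447·7²=21903, difference 1.

148 7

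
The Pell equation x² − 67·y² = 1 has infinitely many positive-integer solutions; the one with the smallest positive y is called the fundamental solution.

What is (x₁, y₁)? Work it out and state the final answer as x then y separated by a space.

[8; 5,2,1,1,7,1,1,2,5,16] for √67; ℓ=10 ⇒ convergent index 9
step 0: (8, 1)  from 8·(1,0) + (0,1)
…
step 2: (90, 11)  from 2·(41,5) + (8,1)
…
step 4: (221, 27)  from 1·(131,16) + (90,11)
step 5: (1678, 205)  from 7·(221,27) + (131,16)
step 6: (1899, 232)  from 1·(1678,205) + (221,27)
…
step 8: (9053, 1106)  from 2·(3577,437) + (1899,232)
step 9: (48842, 5967)  from 5·(9053,1106) + (3577,437)
→ (48842, 5967).  Check: 48842²=2385540964, 67·5967²=2385540963, difference 1.

48842 5967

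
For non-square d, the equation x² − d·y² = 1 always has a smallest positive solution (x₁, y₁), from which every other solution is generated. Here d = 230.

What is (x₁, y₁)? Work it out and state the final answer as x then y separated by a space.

d=230: √d = [15; 6,30] (ℓ=2, even), read p_1/q_1
a_0=15:  p_0=15·1+0=15,  q_0=15·0+1=1
a_1=6:  p_1=6·15+1=91,  q_1=6·1+0=6
→ (91, 6).  Check: 91²=8281, 230·6²=8280, difference 1.

91 6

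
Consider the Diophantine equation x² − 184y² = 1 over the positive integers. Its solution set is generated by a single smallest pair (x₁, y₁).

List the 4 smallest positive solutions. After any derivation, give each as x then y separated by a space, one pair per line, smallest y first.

[13; 1,1,3,2,1,2,1,2,3,1,1,26] for √184; ℓ=12 ⇒ convergent index 11
k=0  a_k=13  p_k/q_k = 13/1
k=1  a_k=1  p_k/q_k = 14/1
k=2  a_k=1  p_k/q_k = 27/2
k=3  a_k=3  p_k/q_k = 95/7
k=4  a_k=2  p_k/q_k = 217/16
k=5  a_k=1  p_k/q_k = 312/23
k=6  a_k=2  p_k/q_k = 841/62
…
k=8  a_k=2  p_k/q_k = 3147/232
k=9  a_k=3  p_k/q_k = 10594/781
k=10  a_k=1  p_k/q_k = 13741/1013
k=11  a_k=1  p_k/q_k = 24335/1794
→ (24335, 1794).  Check: 24335²=592192225, 184·1794²=592192224, difference 1.
k=2:  x_2 = 24335·24335+184·1794·1794 = 1184384449,  y_2 = 24335·1794+1794·24335 = 87313980
k=3:  x_3 = 24335·1184384449+184·1794·87313980 = 57643991108495,  y_3 = 24335·87313980+1794·1184384449 = 4249571404806
k=4:  x_4 = 24335·57643991108495+184·1794·4249571404806 = 2805533046066067201,  y_4 = 24335·4249571404806+1794·57643991108495 = 206826640184594040

24335 1794
1184384449 87313980
57643991108495 4249571404806
2805533046066067201 206826640184594040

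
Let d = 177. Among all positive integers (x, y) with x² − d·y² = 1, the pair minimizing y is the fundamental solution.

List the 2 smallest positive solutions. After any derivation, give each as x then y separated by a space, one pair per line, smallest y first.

[13; 3,3,2,8,2,3,3,26] for √177; ℓ=8 ⇒ convergent index 7
step 0: (13, 1)  from 13·(1,0) + (0,1)
step 1: (40, 3)  from 3·(13,1) + (1,0)
step 2: (133, 10)  from 3·(40,3) + (13,1)
…
step 4: (2581, 194)  from 8·(306,23) + (133,10)
step 5: (5468, 411)  from 2·(2581,194) + (306,23)
step 6: (18985, 1427)  from 3·(5468,411) + (2581,194)
step 7: (62423, 4692)  from 3·(18985,1427) + (5468,411)
fundamental: x₁=62423, y₁=4692  (since 3896630929 − 177·22014864 = 1)
(x_2, y_2) = (62423·62423 + 177·4692·4692, 62423·4692 + 4692·62423) = (7793261857, 585777432)

62423 4692
7793261857 585777432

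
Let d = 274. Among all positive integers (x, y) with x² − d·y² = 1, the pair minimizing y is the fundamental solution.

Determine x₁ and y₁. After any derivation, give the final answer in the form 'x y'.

3959299 239190

√274 → a₀=16, period (1,1,4,4,1,1,32); ℓ=7 odd so k=13
step 0: (16, 1)  from 16·(1,0) + (0,1)
…
step 3: (149, 9)  from 4·(33,2) + (17,1)
…
step 5: (778, 47)  from 1·(629,38) + (149,9)
step 6: (1407, 85)  from 1·(778,47) + (629,38)
…
step 8: (47209, 2852)  from 1·(45802,2767) + (1407,85)
…
step 11: (1770023, 106931)  from 4·(419253,25328) + (93011,5619)
step 12: (2189276, 132259)  from 1·(1770023,106931) + (419253,25328)
step 13: (3959299, 239190)  from 1·(2189276,132259) + (1770023,106931)
fundamental: x₁=3959299, y₁=239190  (since 15676048571401 − 274·57211856100 = 1)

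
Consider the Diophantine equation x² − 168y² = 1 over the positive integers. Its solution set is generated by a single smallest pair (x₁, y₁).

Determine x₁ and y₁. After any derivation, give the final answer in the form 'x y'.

13 1

[12; 1,24] for √168; ℓ=2 ⇒ convergent index 1
step 0: (12, 1)  from 12·(1,0) + (0,1)
step 1: (13, 1)  from 1·(12,1) + (1,0)
fundamental: x₁=13, y₁=1  (since 169 − 168·1 = 1)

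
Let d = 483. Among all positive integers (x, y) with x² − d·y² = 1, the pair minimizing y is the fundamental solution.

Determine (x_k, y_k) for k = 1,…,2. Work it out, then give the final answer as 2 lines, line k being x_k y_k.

22 1
967 44

√483 → a₀=21, period (1,42); ℓ=2 even so k=1
i=0: a=21 ⇒ p=21, q=1
i=1: a=1 ⇒ p=22, q=1
fundamental: x₁=22, y₁=1  (since 484 − 483·1 = 1)
(x_2, y_2) = (22·22 + 483·1·1, 22·1 + 1·22) = (967, 44)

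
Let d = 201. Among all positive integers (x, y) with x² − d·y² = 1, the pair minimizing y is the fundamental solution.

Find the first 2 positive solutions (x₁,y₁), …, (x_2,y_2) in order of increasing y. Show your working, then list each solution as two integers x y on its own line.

515095 36332
530645718049 37428863080

[14; 5,1,1,1,2,…,1,5,28] for √201; ℓ=14 ⇒ convergent index 13
step 0: (14, 1)  from 14·(1,0) + (0,1)
step 1: (71, 5)  from 5·(14,1) + (1,0)
…
step 3: (156, 11)  from 1·(85,6) + (71,5)
step 4: (241, 17)  from 1·(156,11) + (85,6)
step 5: (638, 45)  from 2·(241,17) + (156,11)
step 6: (879, 62)  from 1·(638,45) + (241,17)
step 7: (7670, 541)  from 8·(879,62) + (638,45)
step 8: (8549, 603)  from 1·(7670,541) + (879,62)
step 9: (24768, 1747)  from 2·(8549,603) + (7670,541)
…
step 11: (58085, 4097)  from 1·(33317,2350) + (24768,1747)
step 12: (91402, 6447)  from 1·(58085,4097) + (33317,2350)
step 13: (515095, 36332)  from 5·(91402,6447) + (58085,4097)
fundamental: x₁=515095, y₁=36332  (since 265322859025 − 201·1320014224 = 1)
k=2:  x_2 = 515095·515095+201·36332·36332 = 530645718049,  y_2 = 515095·36332+36332·515095 = 37428863080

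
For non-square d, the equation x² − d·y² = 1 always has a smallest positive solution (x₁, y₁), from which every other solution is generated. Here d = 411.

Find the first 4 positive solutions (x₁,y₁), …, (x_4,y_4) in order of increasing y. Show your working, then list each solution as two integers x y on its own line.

[20; 3,1,1,1,19,1,1,1,3,40] for √411; ℓ=10 ⇒ convergent index 9
step 0: (20, 1)  from 20·(1,0) + (0,1)
step 1: (61, 3)  from 3·(20,1) + (1,0)
…
step 3: (142, 7)  from 1·(81,4) + (61,3)
…
step 5: (4379, 216)  from 19·(223,11) + (142,7)
step 6: (4602, 227)  from 1·(4379,216) + (223,11)
…
step 8: (13583, 670)  from 1·(8981,443) + (4602,227)
step 9: (49730, 2453)  from 3·(13583,670) + (8981,443)
fundamental: x₁=49730, y₁=2453  (since 2473072900 − 411·6017209 = 1)
k=2:  x_2 = 49730·49730+411·2453·2453 = 4946145799,  y_2 = 49730·2453+2453·49730 = 243975380
k=3:  x_3 = 49730·4946145799+411·2453·243975380 = 491943661118810,  y_3 = 49730·243975380+2453·4946145799 = 24265791292347
k=4:  x_4 = 49730·491943661118810+411·2453·24265791292347 = 48928716529930696801,  y_4 = 49730·24265791292347+2453·491943661118810 = 2413475601692857240

49730 2453
4946145799 243975380
491943661118810 24265791292347
48928716529930696801 2413475601692857240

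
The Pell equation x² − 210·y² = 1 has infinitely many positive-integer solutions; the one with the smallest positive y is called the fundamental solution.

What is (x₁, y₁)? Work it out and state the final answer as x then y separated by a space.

d=210: √d = [14; 2,28] (ℓ=2, even), read p_1/q_1
i=0: a=14 ⇒ p=14, q=1
i=1: a=2 ⇒ p=29, q=2
fundamental: x₁=29, y₁=2  (since 841 − 210·4 = 1)

29 2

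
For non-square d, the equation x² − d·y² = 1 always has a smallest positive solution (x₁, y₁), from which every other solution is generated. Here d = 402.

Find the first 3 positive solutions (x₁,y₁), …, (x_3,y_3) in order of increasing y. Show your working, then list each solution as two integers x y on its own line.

401 20
321601 16040
257923601 12864060

[20; 20,40] for √402; ℓ=2 ⇒ convergent index 1
step 0: (20, 1)  from 20·(1,0) + (0,1)
step 1: (401, 20)  from 20·(20,1) + (1,0)
(x₁, y₁) = (401, 20);  401² − 402·20² = 1 ✓
k=2:  x_2 = 401·401+402·20·20 = 321601,  y_2 = 401·20+20·401 = 16040
k=3:  x_3 = 401·321601+402·20·16040 = 257923601,  y_3 = 401·16040+20·321601 = 12864060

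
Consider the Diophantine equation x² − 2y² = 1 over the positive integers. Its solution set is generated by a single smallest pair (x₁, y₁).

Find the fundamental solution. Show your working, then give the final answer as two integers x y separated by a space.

[1; 2] for √2; ℓ=1 ⇒ convergent index 1
a_0=1:  p_0=1·1+0=1,  q_0=1·0+1=1
a_1=2:  p_1=2·1+1=3,  q_1=2·1+0=2
(x₁, y₁) = (3, 2);  3² − 2·2² = 1 ✓

3 2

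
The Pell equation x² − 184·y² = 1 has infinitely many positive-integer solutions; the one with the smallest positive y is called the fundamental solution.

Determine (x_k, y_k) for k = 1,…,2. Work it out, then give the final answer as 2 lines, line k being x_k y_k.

24335 1794
1184384449 87313980

d=184: √d = [13; 1,1,3,2,1,2,1,2,3,1,1,26] (ℓ=12, even), read p_11/q_11
a_0=13:  p_0=13·1+0=13,  q_0=13·0+1=1
…
a_5=1:  p_5=1·217+95=312,  q_5=1·16+7=23
…
a_10=1:  p_10=1·10594+3147=13741,  q_10=1·781+232=1013
a_11=1:  p_11=1·13741+10594=24335,  q_11=1·1013+781=1794
→ (24335, 1794).  Check: 24335²=592192225, 184·1794²=592192224, difference 1.
k=2:  x_2 = 24335·24335+184·1794·1794 = 1184384449,  y_2 = 24335·1794+1794·24335 = 87313980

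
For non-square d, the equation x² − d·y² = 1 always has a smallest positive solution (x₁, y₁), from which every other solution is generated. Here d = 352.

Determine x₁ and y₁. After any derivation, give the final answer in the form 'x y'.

√352 → a₀=18, period (1,3,5,9,5,3,1,36); ℓ=8 even so k=7
k=0  a_k=18  p_k/q_k = 18/1
k=1  a_k=1  p_k/q_k = 19/1
k=2  a_k=3  p_k/q_k = 75/4
k=3  a_k=5  p_k/q_k = 394/21
…
k=5  a_k=5  p_k/q_k = 18499/986
k=6  a_k=3  p_k/q_k = 59118/3151
k=7  a_k=1  p_k/q_k = 77617/4137
fundamental: x₁=77617, y₁=4137  (since 6024398689 − 352·17114769 = 1)

77617 4137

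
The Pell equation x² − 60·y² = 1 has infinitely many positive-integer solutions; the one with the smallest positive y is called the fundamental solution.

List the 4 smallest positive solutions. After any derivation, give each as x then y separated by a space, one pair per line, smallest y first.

31 4
1921 248
119071 15372
7380481 952816

√60 → a₀=7, period (1,2,1,14); ℓ=4 even so k=3
k=0  a_k=7  p_k/q_k = 7/1
k=1  a_k=1  p_k/q_k = 8/1
k=2  a_k=2  p_k/q_k = 23/3
k=3  a_k=1  p_k/q_k = 31/4
fundamental: x₁=31, y₁=4  (since 961 − 60·16 = 1)
k=2:  x_2 = 31·31+60·4·4 = 1921,  y_2 = 31·4+4·31 = 248
k=3:  x_3 = 31·1921+60·4·248 = 119071,  y_3 = 31·248+4·1921 = 15372
k=4:  x_4 = 31·119071+60·4·15372 = 7380481,  y_4 = 31·15372+4·119071 = 952816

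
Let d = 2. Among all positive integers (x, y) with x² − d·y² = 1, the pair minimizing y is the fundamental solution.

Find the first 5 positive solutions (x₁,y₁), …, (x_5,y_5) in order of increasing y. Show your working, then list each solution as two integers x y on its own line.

3 2
17 12
99 70
577 408
3363 2378

d=2: √d = [1; 2] (ℓ=1, odd), read p_1/q_1
a_0=1:  p_0=1·1+0=1,  q_0=1·0+1=1
a_1=2:  p_1=2·1+1=3,  q_1=2·1+0=2
fundamental: x₁=3, y₁=2  (since 9 − 2·4 = 1)
k=2:  x_2 = 3·3+2·2·2 = 17,  y_2 = 3·2+2·3 = 12
k=3:  x_3 = 3·17+2·2·12 = 99,  y_3 = 3·12+2·17 = 70
k=4:  x_4 = 3·99+2·2·70 = 577,  y_4 = 3·70+2·99 = 408
k=5:  x_5 = 3·577+2·2·408 = 3363,  y_5 = 3·408+2·577 = 2378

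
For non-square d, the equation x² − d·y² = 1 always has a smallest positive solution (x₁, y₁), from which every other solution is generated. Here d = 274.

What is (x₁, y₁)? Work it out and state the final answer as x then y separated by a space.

3959299 239190

d=274: √d = [16; 1,1,4,4,1,1,32] (ℓ=7, odd), read p_13/q_13
k=0  a_k=16  p_k/q_k = 16/1
k=1  a_k=1  p_k/q_k = 17/1
…
k=3  a_k=4  p_k/q_k = 149/9
k=4  a_k=4  p_k/q_k = 629/38
…
k=6  a_k=1  p_k/q_k = 1407/85
k=7  a_k=32  p_k/q_k = 45802/2767
k=8  a_k=1  p_k/q_k = 47209/2852
…
k=10  a_k=4  p_k/q_k = 419253/25328
k=11  a_k=4  p_k/q_k = 1770023/106931
k=12  a_k=1  p_k/q_k = 2189276/132259
k=13  a_k=1  p_k/q_k = 3959299/239190
→ (3959299, 239190).  Check: 3959299²=15676048571401, 274·239190²=15676048571400, difference 1.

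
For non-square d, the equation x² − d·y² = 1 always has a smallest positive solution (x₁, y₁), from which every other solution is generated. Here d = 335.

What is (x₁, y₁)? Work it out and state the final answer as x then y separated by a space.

√335 = [18; 3,3,3,36, …], period ℓ=4 (even) → k=3
i=0: a=18 ⇒ p=18, q=1
i=1: a=3 ⇒ p=55, q=3
i=2: a=3 ⇒ p=183, q=10
i=3: a=3 ⇒ p=604, q=33
fundamental: x₁=604, y₁=33  (since 364816 − 335·1089 = 1)

604 33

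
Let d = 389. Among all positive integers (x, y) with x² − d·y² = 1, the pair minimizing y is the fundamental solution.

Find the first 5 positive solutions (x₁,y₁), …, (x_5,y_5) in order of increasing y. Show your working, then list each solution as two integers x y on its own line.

[19; 1,2,1,1,1,1,2,1,38] for √389; ℓ=9 ⇒ convergent index 17
i=0: a=19 ⇒ p=19, q=1
i=1: a=1 ⇒ p=20, q=1
…
i=3: a=1 ⇒ p=79, q=4
i=4: a=1 ⇒ p=138, q=7
…
i=7: a=2 ⇒ p=927, q=47
…
i=9: a=38 ⇒ p=49643, q=2517
i=10: a=1 ⇒ p=50925, q=2582
i=11: a=2 ⇒ p=151493, q=7681
i=12: a=1 ⇒ p=202418, q=10263
…
i=14: a=1 ⇒ p=556329, q=28207
…
i=16: a=2 ⇒ p=2376809, q=120509
i=17: a=1 ⇒ p=3287049, q=166660
(x₁, y₁) = (3287049, 166660);  3287049² − 389·166660² = 1 ✓
n=2: (3287049,166660)∘(3287049,166660) = (3287049·3287049+389·166660·166660, 3287049·166660+166660·3287049) = (21609382256801,1095639172680)
n=3: (21609382256801,1095639172680)∘(3287049,166660) = (3287049·21609382256801+389·166660·1095639172680, 3287049·1095639172680+166660·21609382256801) = (142062196675667653449,7202839293837075980)
n=4: (142062196675667653449,7202839293837075980)∘(3287049,166660) = (3287049·142062196675667653449+389·166660·7202839293837075980, 3287049·7202839293837075980+166660·142062196675667653449) = (933930803041091759821507201,47352171395934637886793360)
n=5: (933930803041091759821507201,47352171395934637886793360)∘(3287049,166660) = (3287049·933930803041091759821507201+389·166660·47352171395934637886793360, 3287049·47352171395934637886793360+166660·933930803041091759821507201) = (6139752624410693193862375179426249,311297815269663908222998617313300)

3287049 166660
21609382256801 1095639172680
142062196675667653449 7202839293837075980
933930803041091759821507201 47352171395934637886793360
6139752624410693193862375179426249 311297815269663908222998617313300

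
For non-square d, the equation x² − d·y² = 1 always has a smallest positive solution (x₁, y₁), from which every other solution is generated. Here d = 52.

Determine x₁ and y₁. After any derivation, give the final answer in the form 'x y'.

649 90

d=52: √d = [7; 4,1,2,1,4,14] (ℓ=6, even), read p_5/q_5
a_0=7:  p_0=7·1+0=7,  q_0=7·0+1=1
…
a_2=1:  p_2=1·29+7=36,  q_2=1·4+1=5
…
a_4=1:  p_4=1·101+36=137,  q_4=1·14+5=19
a_5=4:  p_5=4·137+101=649,  q_5=4·19+14=90
(x₁, y₁) = (649, 90);  649² − 52·90² = 1 ✓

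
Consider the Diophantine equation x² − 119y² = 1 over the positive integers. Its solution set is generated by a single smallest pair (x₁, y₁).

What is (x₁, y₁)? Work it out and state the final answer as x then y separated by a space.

[10; 1,9,1,20] for √119; ℓ=4 ⇒ convergent index 3
i=0: a=10 ⇒ p=10, q=1
i=1: a=1 ⇒ p=11, q=1
i=2: a=9 ⇒ p=109, q=10
i=3: a=1 ⇒ p=120, q=11
→ (120, 11).  Check: 120²=14400, 119·11²=14399, difference 1.

120 11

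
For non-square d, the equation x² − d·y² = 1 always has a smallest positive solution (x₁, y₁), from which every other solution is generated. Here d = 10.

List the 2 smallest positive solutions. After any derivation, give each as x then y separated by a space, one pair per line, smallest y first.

19 6
721 228

√10 → a₀=3, period (6); ℓ=1 odd so k=1
step 0: (3, 1)  from 3·(1,0) + (0,1)
step 1: (19, 6)  from 6·(3,1) + (1,0)
fundamental: x₁=19, y₁=6  (since 361 − 10·36 = 1)
(19+6√10)^2 = 721 + 228√10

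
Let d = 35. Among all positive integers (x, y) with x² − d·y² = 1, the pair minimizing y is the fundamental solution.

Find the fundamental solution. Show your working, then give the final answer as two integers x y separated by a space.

[5; 1,10] for √35; ℓ=2 ⇒ convergent index 1
i=0: a=5 ⇒ p=5, q=1
i=1: a=1 ⇒ p=6, q=1
→ (6, 1).  Check: 6²=36, 35·1²=35, difference 1.

6 1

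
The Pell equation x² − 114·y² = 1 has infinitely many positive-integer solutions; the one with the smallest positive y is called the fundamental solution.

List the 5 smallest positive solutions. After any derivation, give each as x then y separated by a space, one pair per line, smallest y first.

1025 96
2101249 196800
4307559425 403439904
8830494720001 827051606400
18102509868442625 1695455389680096

√114 → a₀=10, period (1,2,10,2,1,20); ℓ=6 even so k=5
a_0=10:  p_0=10·1+0=10,  q_0=10·0+1=1
…
a_2=2:  p_2=2·11+10=32,  q_2=2·1+1=3
…
a_4=2:  p_4=2·331+32=694,  q_4=2·31+3=65
a_5=1:  p_5=1·694+331=1025,  q_5=1·65+31=96
→ (1025, 96).  Check: 1025²=1050625, 114·96²=1050624, difference 1.
(1025+96√114)^2 = 2101249 + 196800√114
(1025+96√114)^3 = 4307559425 + 403439904√114
(1025+96√114)^4 = 8830494720001 + 827051606400√114
(1025+96√114)^5 = 18102509868442625 + 1695455389680096√114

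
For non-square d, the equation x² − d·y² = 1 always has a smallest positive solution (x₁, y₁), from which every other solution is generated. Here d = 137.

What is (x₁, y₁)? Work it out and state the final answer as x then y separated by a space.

√137 → a₀=11, period (1,2,2,1,1,2,2,1,22); ℓ=9 odd so k=17
k=0  a_k=11  p_k/q_k = 11/1
k=1  a_k=1  p_k/q_k = 12/1
…
k=4  a_k=1  p_k/q_k = 117/10
k=5  a_k=1  p_k/q_k = 199/17
…
k=10  a_k=1  p_k/q_k = 41341/3532
k=11  a_k=2  p_k/q_k = 122279/10447
k=12  a_k=2  p_k/q_k = 285899/24426
…
k=16  a_k=2  p_k/q_k = 4286741/366241
k=17  a_k=1  p_k/q_k = 6083073/519712
fundamental: x₁=6083073, y₁=519712  (since 37003777123329 − 137·270100562944 = 1)

6083073 519712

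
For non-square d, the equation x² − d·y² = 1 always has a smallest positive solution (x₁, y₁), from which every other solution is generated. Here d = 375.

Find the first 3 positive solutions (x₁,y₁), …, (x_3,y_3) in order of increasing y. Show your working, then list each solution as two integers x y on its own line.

15124 781
457470751 23623688
13837575261124 714569313843

[19; 2,1,2,1,5,1,2,1,2,38] for √375; ℓ=10 ⇒ convergent index 9
step 0: (19, 1)  from 19·(1,0) + (0,1)
step 1: (39, 2)  from 2·(19,1) + (1,0)
step 2: (58, 3)  from 1·(39,2) + (19,1)
step 3: (155, 8)  from 2·(58,3) + (39,2)
step 4: (213, 11)  from 1·(155,8) + (58,3)
…
step 6: (1433, 74)  from 1·(1220,63) + (213,11)
step 7: (4086, 211)  from 2·(1433,74) + (1220,63)
step 8: (5519, 285)  from 1·(4086,211) + (1433,74)
step 9: (15124, 781)  from 2·(5519,285) + (4086,211)
→ (15124, 781).  Check: 15124²=228735376, 375·781²=228735375, difference 1.
k=2:  x_2 = 15124·15124+375·781·781 = 457470751,  y_2 = 15124·781+781·15124 = 23623688
k=3:  x_3 = 15124·457470751+375·781·23623688 = 13837575261124,  y_3 = 15124·23623688+781·457470751 = 714569313843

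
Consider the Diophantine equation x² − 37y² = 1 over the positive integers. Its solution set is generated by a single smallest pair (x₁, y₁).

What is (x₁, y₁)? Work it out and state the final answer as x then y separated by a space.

73 12

√37 = [6; 12, …], period ℓ=1 (odd) → k=1
a_0=6:  p_0=6·1+0=6,  q_0=6·0+1=1
a_1=12:  p_1=12·6+1=73,  q_1=12·1+0=12
fundamental: x₁=73, y₁=12  (since 5329 − 37·144 = 1)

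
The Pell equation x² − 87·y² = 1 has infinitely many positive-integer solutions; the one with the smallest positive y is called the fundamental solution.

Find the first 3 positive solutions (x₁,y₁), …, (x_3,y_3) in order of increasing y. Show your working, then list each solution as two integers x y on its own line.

28 3
1567 168
87724 9405

√87 → a₀=9, period (3,18); ℓ=2 even so k=1
step 0: (9, 1)  from 9·(1,0) + (0,1)
step 1: (28, 3)  from 3·(9,1) + (1,0)
(x₁, y₁) = (28, 3);  28² − 87·3² = 1 ✓
n=2: (28,3)∘(28,3) = (28·28+87·3·3, 28·3+3·28) = (1567,168)
n=3: (1567,168)∘(28,3) = (28·1567+87·3·168, 28·168+3·1567) = (87724,9405)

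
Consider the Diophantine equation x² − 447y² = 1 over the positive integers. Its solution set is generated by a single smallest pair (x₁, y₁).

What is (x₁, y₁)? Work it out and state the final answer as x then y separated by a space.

148 7

d=447: √d = [21; 7,42] (ℓ=2, even), read p_1/q_1
step 0: (21, 1)  from 21·(1,0) + (0,1)
step 1: (148, 7)  from 7·(21,1) + (1,0)
→ (148, 7).  Check: 148²=21904, 447·7²=21903, difference 1.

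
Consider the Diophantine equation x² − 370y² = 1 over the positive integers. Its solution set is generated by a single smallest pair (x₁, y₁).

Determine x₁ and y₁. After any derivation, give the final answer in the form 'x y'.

213859 11118

√370 = [19; 4,4,38, …], period ℓ=3 (odd) → k=5
i=0: a=19 ⇒ p=19, q=1
i=1: a=4 ⇒ p=77, q=4
i=2: a=4 ⇒ p=327, q=17
i=3: a=38 ⇒ p=12503, q=650
i=4: a=4 ⇒ p=50339, q=2617
i=5: a=4 ⇒ p=213859, q=11118
→ (213859, 11118).  Check: 213859²=45735671881, 370·11118²=45735671880, difference 1.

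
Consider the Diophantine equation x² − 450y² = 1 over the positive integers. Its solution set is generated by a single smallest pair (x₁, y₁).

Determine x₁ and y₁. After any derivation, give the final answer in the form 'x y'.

√450 → a₀=21, period (4,1,2,4,2,1,4,42); ℓ=8 even so k=7
a_0=21:  p_0=21·1+0=21,  q_0=21·0+1=1
…
a_2=1:  p_2=1·85+21=106,  q_2=1·4+1=5
a_3=2:  p_3=2·106+85=297,  q_3=2·5+4=14
a_4=4:  p_4=4·297+106=1294,  q_4=4·14+5=61
a_5=2:  p_5=2·1294+297=2885,  q_5=2·61+14=136
a_6=1:  p_6=1·2885+1294=4179,  q_6=1·136+61=197
a_7=4:  p_7=4·4179+2885=19601,  q_7=4·197+136=924
fundamental: x₁=19601, y₁=924  (since 384199201 − 450·853776 = 1)

19601 924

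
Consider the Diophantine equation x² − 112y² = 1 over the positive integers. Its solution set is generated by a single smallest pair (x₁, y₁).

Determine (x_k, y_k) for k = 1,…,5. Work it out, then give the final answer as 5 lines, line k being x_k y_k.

127 12
32257 3048
8193151 774180
2081028097 196638672
528572943487 49945448508

d=112: √d = [10; 1,1,2,1,1,20] (ℓ=6, even), read p_5/q_5
i=0: a=10 ⇒ p=10, q=1
…
i=2: a=1 ⇒ p=21, q=2
i=3: a=2 ⇒ p=53, q=5
i=4: a=1 ⇒ p=74, q=7
i=5: a=1 ⇒ p=127, q=12
fundamental: x₁=127, y₁=12  (since 16129 − 112·144 = 1)
k=2:  x_2 = 127·127+112·12·12 = 32257,  y_2 = 127·12+12·127 = 3048
k=3:  x_3 = 127·32257+112·12·3048 = 8193151,  y_3 = 127·3048+12·32257 = 774180
k=4:  x_4 = 127·8193151+112·12·774180 = 2081028097,  y_4 = 127·774180+12·8193151 = 196638672
k=5:  x_5 = 127·2081028097+112·12·196638672 = 528572943487,  y_5 = 127·196638672+12·2081028097 = 49945448508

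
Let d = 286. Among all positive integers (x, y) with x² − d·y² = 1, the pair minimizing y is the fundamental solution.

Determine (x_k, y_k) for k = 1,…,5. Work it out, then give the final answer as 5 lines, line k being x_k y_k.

[16; 1,10,3,3,2,3,3,10,1,32] for √286; ℓ=10 ⇒ convergent index 9
a_0=16:  p_0=16·1+0=16,  q_0=16·0+1=1
a_1=1:  p_1=1·16+1=17,  q_1=1·1+0=1
a_2=10:  p_2=10·17+16=186,  q_2=10·1+1=11
a_3=3:  p_3=3·186+17=575,  q_3=3·11+1=34
…
a_5=2:  p_5=2·1911+575=4397,  q_5=2·113+34=260
…
a_7=3:  p_7=3·15102+4397=49703,  q_7=3·893+260=2939
a_8=10:  p_8=10·49703+15102=512132,  q_8=10·2939+893=30283
a_9=1:  p_9=1·512132+49703=561835,  q_9=1·30283+2939=33222
→ (561835, 33222).  Check: 561835²=315658567225, 286·33222²=315658567224, difference 1.
n=2: (561835,33222)∘(561835,33222) = (561835·561835+286·33222·33222, 561835·33222+33222·561835) = (631317134449,37330564740)
n=3: (631317134449,37330564740)∘(561835,33222) = (561835·631317134449+286·33222·37330564740, 561835·37330564740+33222·631317134449) = (709392124465745995,41947235681362578)
n=4: (709392124465745995,41947235681362578)∘(561835,33222) = (561835·709392124465745995+286·33222·41947235681362578, 561835·41947235681362578+33222·709392124465745995) = (797122648497793485067201,47134850318039357456520)
n=5: (797122648497793485067201,47134850318039357456520)∘(561835,33222) = (561835·797122648497793485067201+286·33222·47134850318039357456520, 561835·47134850318039357456520+33222·797122648497793485067201) = (895702806436806213240996001675,52964017256829337557486465822)

561835 33222
631317134449 37330564740
709392124465745995 41947235681362578
797122648497793485067201 47134850318039357456520
895702806436806213240996001675 52964017256829337557486465822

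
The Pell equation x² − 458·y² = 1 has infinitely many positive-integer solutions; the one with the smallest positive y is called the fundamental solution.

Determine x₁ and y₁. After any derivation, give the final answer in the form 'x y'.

22899 1070

[21; 2,2,42] for √458; ℓ=3 ⇒ convergent index 5
k=0  a_k=21  p_k/q_k = 21/1
…
k=2  a_k=2  p_k/q_k = 107/5
…
k=4  a_k=2  p_k/q_k = 9181/429
k=5  a_k=2  p_k/q_k = 22899/1070
→ (22899, 1070).  Check: 22899²=524364201, 458·1070²=524364200, difference 1.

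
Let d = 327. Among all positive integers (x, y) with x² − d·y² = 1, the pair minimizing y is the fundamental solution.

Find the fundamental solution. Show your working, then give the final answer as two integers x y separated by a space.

√327 = [18; 12,36, …], period ℓ=2 (even) → k=1
i=0: a=18 ⇒ p=18, q=1
i=1: a=12 ⇒ p=217, q=12
(x₁, y₁) = (217, 12);  217² − 327·12² = 1 ✓

217 12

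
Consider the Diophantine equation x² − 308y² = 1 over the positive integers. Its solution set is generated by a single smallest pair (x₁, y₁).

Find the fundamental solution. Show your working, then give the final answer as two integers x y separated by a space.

√308 → a₀=17, period (1,1,4,1,1,34); ℓ=6 even so k=5
step 0: (17, 1)  from 17·(1,0) + (0,1)
step 1: (18, 1)  from 1·(17,1) + (1,0)
…
step 3: (158, 9)  from 4·(35,2) + (18,1)
step 4: (193, 11)  from 1·(158,9) + (35,2)
step 5: (351, 20)  from 1·(193,11) + (158,9)
fundamental: x₁=351, y₁=20  (since 123201 − 308·400 = 1)

351 20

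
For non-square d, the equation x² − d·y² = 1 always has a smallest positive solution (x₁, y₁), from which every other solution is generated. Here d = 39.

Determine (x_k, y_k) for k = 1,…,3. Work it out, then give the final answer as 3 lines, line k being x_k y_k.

√39 = [6; 4,12, …], period ℓ=2 (even) → k=1
i=0: a=6 ⇒ p=6, q=1
i=1: a=4 ⇒ p=25, q=4
fundamental: x₁=25, y₁=4  (since 625 − 39·16 = 1)
(25+4√39)^2 = 1249 + 200√39
(25+4√39)^3 = 62425 + 9996√39

25 4
1249 200
62425 9996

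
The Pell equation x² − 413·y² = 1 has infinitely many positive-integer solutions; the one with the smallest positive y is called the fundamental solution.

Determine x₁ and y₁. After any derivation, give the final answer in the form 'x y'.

113399 5580

√413 → a₀=20, period (3,9,1,4,1,9,3,40); ℓ=8 even so k=7
a_0=20:  p_0=20·1+0=20,  q_0=20·0+1=1
a_1=3:  p_1=3·20+1=61,  q_1=3·1+0=3
…
a_6=9:  p_6=9·3719+3089=36560,  q_6=9·183+152=1799
a_7=3:  p_7=3·36560+3719=113399,  q_7=3·1799+183=5580
→ (113399, 5580).  Check: 113399²=12859333201, 413·5580²=12859333200, difference 1.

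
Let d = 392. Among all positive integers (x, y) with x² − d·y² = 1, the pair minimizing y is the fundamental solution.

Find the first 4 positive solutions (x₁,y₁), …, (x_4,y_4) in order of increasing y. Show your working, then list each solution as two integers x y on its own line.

99 5
19601 990
3880899 196015
768398401 38809980

[19; 1,3,1,38] for √392; ℓ=4 ⇒ convergent index 3
k=0  a_k=19  p_k/q_k = 19/1
…
k=2  a_k=3  p_k/q_k = 79/4
k=3  a_k=1  p_k/q_k = 99/5
→ (99, 5).  Check: 99²=9801, 392·5²=9800, difference 1.
(x_2, y_2) = (99·99 + 392·5·5, 99·5 + 5·99) = (19601, 990)
(x_3, y_3) = (99·19601 + 392·5·990, 99·990 + 5·19601) = (3880899, 196015)
(x_4, y_4) = (99·3880899 + 392·5·196015, 99·196015 + 5·3880899) = (768398401, 38809980)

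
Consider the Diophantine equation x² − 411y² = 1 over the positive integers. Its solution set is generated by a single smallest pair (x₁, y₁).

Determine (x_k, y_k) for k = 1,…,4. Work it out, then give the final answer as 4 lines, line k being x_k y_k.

√411 = [20; 3,1,1,1,19,1,1,1,3,40, …], period ℓ=10 (even) → k=9
a_0=20:  p_0=20·1+0=20,  q_0=20·0+1=1
a_1=3:  p_1=3·20+1=61,  q_1=3·1+0=3
…
a_3=1:  p_3=1·81+61=142,  q_3=1·4+3=7
a_4=1:  p_4=1·142+81=223,  q_4=1·7+4=11
a_5=19:  p_5=19·223+142=4379,  q_5=19·11+7=216
a_6=1:  p_6=1·4379+223=4602,  q_6=1·216+11=227
a_7=1:  p_7=1·4602+4379=8981,  q_7=1·227+216=443
a_8=1:  p_8=1·8981+4602=13583,  q_8=1·443+227=670
a_9=3:  p_9=3·13583+8981=49730,  q_9=3·670+443=2453
fundamental: x₁=49730, y₁=2453  (since 2473072900 − 411·6017209 = 1)
n=2: (49730,2453)∘(49730,2453) = (49730·49730+411·2453·2453, 49730·2453+2453·49730) = (4946145799,243975380)
n=3: (4946145799,243975380)∘(49730,2453) = (49730·4946145799+411·2453·243975380, 49730·243975380+2453·4946145799) = (491943661118810,24265791292347)
n=4: (491943661118810,24265791292347)∘(49730,2453) = (49730·491943661118810+411·2453·24265791292347, 49730·24265791292347+2453·491943661118810) = (48928716529930696801,2413475601692857240)

49730 2453
4946145799 243975380
491943661118810 24265791292347
48928716529930696801 2413475601692857240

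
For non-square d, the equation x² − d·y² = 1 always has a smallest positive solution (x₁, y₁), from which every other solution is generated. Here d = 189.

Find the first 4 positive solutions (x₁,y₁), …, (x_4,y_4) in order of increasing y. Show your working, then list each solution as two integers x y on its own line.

√189 = [13; 1,2,1,26, …], period ℓ=4 (even) → k=3
a_0=13:  p_0=13·1+0=13,  q_0=13·0+1=1
a_1=1:  p_1=1·13+1=14,  q_1=1·1+0=1
a_2=2:  p_2=2·14+13=41,  q_2=2·1+1=3
a_3=1:  p_3=1·41+14=55,  q_3=1·3+1=4
(x₁, y₁) = (55, 4);  55² − 189·4² = 1 ✓
k=2:  x_2 = 55·55+189·4·4 = 6049,  y_2 = 55·4+4·55 = 440
k=3:  x_3 = 55·6049+189·4·440 = 665335,  y_3 = 55·440+4·6049 = 48396
k=4:  x_4 = 55·665335+189·4·48396 = 73180801,  y_4 = 55·48396+4·665335 = 5323120

55 4
6049 440
665335 48396
73180801 5323120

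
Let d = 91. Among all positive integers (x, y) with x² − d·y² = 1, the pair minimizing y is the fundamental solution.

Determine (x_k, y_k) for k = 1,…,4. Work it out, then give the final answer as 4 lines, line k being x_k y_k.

d=91: √d = [9; 1,1,5,1,5,1,1,18] (ℓ=8, even), read p_7/q_7
i=0: a=9 ⇒ p=9, q=1
…
i=2: a=1 ⇒ p=19, q=2
i=3: a=5 ⇒ p=105, q=11
…
i=5: a=5 ⇒ p=725, q=76
i=6: a=1 ⇒ p=849, q=89
i=7: a=1 ⇒ p=1574, q=165
→ (1574, 165).  Check: 1574²=2477476, 91·165²=2477475, difference 1.
(1574+165√91)^2 = 4954951 + 519420√91
(1574+165√91)^3 = 15598184174 + 1635133995√91
(1574+165√91)^4 = 49103078824801 + 5147401296840√91

1574 165
4954951 519420
15598184174 1635133995
49103078824801 5147401296840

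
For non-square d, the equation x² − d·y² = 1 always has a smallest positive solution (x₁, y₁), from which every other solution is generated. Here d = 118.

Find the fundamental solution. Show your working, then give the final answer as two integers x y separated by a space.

√118 → a₀=10, period (1,6,3,2,10,2,3,6,1,20); ℓ=10 even so k=9
k=0  a_k=10  p_k/q_k = 10/1
k=1  a_k=1  p_k/q_k = 11/1
k=2  a_k=6  p_k/q_k = 76/7
…
k=5  a_k=10  p_k/q_k = 5779/532
k=6  a_k=2  p_k/q_k = 12112/1115
k=7  a_k=3  p_k/q_k = 42115/3877
k=8  a_k=6  p_k/q_k = 264802/24377
k=9  a_k=1  p_k/q_k = 306917/28254
(x₁, y₁) = (306917, 28254);  306917² − 118·28254² = 1 ✓

306917 28254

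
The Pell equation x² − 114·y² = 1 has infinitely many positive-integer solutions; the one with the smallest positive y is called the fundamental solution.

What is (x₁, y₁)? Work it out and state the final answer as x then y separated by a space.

√114 = [10; 1,2,10,2,1,20, …], period ℓ=6 (even) → k=5
k=0  a_k=10  p_k/q_k = 10/1
…
k=4  a_k=2  p_k/q_k = 694/65
k=5  a_k=1  p_k/q_k = 1025/96
(x₁, y₁) = (1025, 96);  1025² − 114·96² = 1 ✓

1025 96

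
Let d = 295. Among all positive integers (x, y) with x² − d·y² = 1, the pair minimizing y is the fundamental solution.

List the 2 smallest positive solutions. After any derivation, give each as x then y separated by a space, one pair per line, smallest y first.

d=295: √d = [17; 5,1,2,3,2,6,2,3,2,1,5,34] (ℓ=12, even), read p_11/q_11
step 0: (17, 1)  from 17·(1,0) + (0,1)
step 1: (86, 5)  from 5·(17,1) + (1,0)
step 2: (103, 6)  from 1·(86,5) + (17,1)
step 3: (292, 17)  from 2·(103,6) + (86,5)
…
step 7: (31208, 1817)  from 2·(14479,843) + (2250,131)
step 8: (108103, 6294)  from 3·(31208,1817) + (14479,843)
step 9: (247414, 14405)  from 2·(108103,6294) + (31208,1817)
step 10: (355517, 20699)  from 1·(247414,14405) + (108103,6294)
step 11: (2024999, 117900)  from 5·(355517,20699) + (247414,14405)
(x₁, y₁) = (2024999, 117900);  2024999² − 295·117900² = 1 ✓
(2024999+117900√295)^2 = 8201241900001 + 477494764200√295

2024999 117900
8201241900001 477494764200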